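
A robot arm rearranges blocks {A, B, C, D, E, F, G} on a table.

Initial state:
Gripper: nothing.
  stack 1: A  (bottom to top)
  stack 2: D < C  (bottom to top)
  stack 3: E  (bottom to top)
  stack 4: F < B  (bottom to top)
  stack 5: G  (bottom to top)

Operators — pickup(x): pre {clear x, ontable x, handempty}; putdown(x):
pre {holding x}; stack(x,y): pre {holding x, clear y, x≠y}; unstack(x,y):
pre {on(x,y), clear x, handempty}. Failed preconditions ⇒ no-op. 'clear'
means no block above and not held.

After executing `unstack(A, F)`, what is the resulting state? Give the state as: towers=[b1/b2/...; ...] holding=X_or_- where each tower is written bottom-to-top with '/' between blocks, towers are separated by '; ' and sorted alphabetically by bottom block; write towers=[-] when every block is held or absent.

towers=[A; D/C; E; F/B; G] holding=-

before: towers=[A; D/C; E; F/B; G] holding=-
pre[unstack(A, F)]: on(A,F) ✗, clear(A) ✓, handempty ✓
on(A,F) unmet → unstack(A, F) is a no-op
after:  towers=[A; D/C; E; F/B; G] holding=-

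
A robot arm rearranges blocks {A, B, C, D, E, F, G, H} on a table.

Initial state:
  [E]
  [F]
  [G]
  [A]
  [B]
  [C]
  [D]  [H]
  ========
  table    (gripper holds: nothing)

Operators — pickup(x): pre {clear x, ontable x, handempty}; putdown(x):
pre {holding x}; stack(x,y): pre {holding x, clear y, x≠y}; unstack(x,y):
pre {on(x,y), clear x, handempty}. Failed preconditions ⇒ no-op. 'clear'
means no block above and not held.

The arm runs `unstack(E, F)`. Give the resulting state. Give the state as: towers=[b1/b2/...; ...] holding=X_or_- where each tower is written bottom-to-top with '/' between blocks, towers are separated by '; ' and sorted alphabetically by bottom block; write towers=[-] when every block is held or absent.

towers=[D/C/B/A/G/F; H] holding=E

before: towers=[D/C/B/A/G/F/E; H] holding=-
pre[unstack(E, F)]: on(E,F) ✓, clear(E) ✓, handempty ✓
all met → apply unstack(E, F)
after:  towers=[D/C/B/A/G/F; H] holding=E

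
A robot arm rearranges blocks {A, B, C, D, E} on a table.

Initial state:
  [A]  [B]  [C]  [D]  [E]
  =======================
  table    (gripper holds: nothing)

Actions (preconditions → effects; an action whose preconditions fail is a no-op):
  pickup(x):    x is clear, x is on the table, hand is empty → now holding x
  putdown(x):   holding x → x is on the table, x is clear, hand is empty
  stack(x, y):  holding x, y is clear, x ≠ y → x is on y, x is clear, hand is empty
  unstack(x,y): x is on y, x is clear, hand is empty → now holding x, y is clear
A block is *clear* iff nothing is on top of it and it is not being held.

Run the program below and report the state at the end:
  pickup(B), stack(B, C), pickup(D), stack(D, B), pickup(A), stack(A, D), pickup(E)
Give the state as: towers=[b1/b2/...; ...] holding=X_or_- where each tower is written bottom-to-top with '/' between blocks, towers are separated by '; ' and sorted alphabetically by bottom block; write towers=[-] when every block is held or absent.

step 1 (pickup(B)): towers=[A; C; D; E] holding=B
step 2 (stack(B, C)): towers=[A; C/B; D; E] holding=-
step 3 (pickup(D)): towers=[A; C/B; E] holding=D
step 4 (stack(D, B)): towers=[A; C/B/D; E] holding=-
step 5 (pickup(A)): towers=[C/B/D; E] holding=A
step 6 (stack(A, D)): towers=[C/B/D/A; E] holding=-
step 7 (pickup(E)): towers=[C/B/D/A] holding=E

towers=[C/B/D/A] holding=E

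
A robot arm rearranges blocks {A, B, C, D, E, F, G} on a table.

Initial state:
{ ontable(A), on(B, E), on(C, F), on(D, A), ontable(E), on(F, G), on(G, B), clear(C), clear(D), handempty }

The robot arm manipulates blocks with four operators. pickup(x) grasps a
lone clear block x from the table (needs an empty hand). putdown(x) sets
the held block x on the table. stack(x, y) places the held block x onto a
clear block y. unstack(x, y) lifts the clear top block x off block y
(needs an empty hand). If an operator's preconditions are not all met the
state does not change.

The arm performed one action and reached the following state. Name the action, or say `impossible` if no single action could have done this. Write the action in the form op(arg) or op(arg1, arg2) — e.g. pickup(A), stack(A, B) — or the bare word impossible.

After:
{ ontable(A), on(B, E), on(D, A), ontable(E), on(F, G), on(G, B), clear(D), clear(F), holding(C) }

unstack(C, F)

target: towers=[A/D; E/B/G/F] holding=C
     unstack(D, A) → towers=[A; E/B/G/F/C] holding=D
     unstack(C, F) → towers=[A/D; E/B/G/F] holding=C  ← match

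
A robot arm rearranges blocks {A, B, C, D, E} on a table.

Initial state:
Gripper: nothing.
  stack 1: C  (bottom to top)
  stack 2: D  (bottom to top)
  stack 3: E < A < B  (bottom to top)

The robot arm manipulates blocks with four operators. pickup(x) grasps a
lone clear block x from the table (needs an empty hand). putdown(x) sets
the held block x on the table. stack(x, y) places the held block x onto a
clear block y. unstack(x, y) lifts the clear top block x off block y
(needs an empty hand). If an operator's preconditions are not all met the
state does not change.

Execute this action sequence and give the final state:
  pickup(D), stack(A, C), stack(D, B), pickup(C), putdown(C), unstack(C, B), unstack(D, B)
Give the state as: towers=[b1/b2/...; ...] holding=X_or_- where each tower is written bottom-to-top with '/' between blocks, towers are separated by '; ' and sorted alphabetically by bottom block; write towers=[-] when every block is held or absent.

towers=[C; E/A/B] holding=D

step 1 (pickup(D)): towers=[C; E/A/B] holding=D
step 2 (stack(A, C)) [no-op]: towers=[C; E/A/B] holding=D
step 3 (stack(D, B)): towers=[C; E/A/B/D] holding=-
step 4 (pickup(C)): towers=[E/A/B/D] holding=C
step 5 (putdown(C)): towers=[C; E/A/B/D] holding=-
step 6 (unstack(C, B)) [no-op]: towers=[C; E/A/B/D] holding=-
step 7 (unstack(D, B)): towers=[C; E/A/B] holding=D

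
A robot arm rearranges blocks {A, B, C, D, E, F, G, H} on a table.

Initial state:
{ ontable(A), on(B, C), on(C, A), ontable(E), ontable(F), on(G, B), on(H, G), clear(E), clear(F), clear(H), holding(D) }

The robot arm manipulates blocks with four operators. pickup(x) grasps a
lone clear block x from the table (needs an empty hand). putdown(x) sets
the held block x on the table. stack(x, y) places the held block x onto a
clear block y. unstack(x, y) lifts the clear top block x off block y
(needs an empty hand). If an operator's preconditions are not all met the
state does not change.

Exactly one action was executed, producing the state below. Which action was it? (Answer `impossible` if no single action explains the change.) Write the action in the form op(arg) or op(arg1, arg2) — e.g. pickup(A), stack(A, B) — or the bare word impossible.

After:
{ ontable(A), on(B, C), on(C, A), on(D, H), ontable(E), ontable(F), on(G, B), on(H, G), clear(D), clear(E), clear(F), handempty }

target: towers=[A/C/B/G/H/D; E; F] holding=-
        putdown(D) → towers=[A/C/B/G/H; D; E; F] holding=-
       stack(D, E) → towers=[A/C/B/G/H; E/D; F] holding=-
       stack(D, H) → towers=[A/C/B/G/H/D; E; F] holding=-  ← match
       stack(D, F) → towers=[A/C/B/G/H; E; F/D] holding=-

stack(D, H)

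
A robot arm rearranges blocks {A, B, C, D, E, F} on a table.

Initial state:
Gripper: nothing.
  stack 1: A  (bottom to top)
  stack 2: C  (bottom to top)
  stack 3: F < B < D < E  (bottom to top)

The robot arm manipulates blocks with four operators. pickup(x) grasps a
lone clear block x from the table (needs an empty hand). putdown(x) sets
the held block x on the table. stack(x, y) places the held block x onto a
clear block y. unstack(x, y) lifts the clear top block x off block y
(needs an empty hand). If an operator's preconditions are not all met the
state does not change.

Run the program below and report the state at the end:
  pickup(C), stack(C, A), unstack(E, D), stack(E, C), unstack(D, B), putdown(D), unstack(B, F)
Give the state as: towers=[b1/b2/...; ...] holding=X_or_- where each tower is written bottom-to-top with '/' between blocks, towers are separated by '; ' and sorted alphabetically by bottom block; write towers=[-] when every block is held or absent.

towers=[A/C/E; D; F] holding=B

step 1 (pickup(C)): towers=[A; F/B/D/E] holding=C
step 2 (stack(C, A)): towers=[A/C; F/B/D/E] holding=-
step 3 (unstack(E, D)): towers=[A/C; F/B/D] holding=E
step 4 (stack(E, C)): towers=[A/C/E; F/B/D] holding=-
step 5 (unstack(D, B)): towers=[A/C/E; F/B] holding=D
step 6 (putdown(D)): towers=[A/C/E; D; F/B] holding=-
step 7 (unstack(B, F)): towers=[A/C/E; D; F] holding=B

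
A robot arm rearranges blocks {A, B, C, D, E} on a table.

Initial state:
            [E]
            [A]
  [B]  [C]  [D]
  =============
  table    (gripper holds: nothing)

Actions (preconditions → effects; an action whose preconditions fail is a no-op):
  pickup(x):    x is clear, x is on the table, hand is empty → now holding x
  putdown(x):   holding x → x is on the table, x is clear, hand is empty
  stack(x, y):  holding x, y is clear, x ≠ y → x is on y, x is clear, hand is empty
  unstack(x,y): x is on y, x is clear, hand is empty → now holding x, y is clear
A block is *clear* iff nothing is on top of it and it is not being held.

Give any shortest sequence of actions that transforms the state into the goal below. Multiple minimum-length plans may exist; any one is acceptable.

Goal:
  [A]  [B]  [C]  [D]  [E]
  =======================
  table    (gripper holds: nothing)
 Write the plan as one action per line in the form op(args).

step 1 (unstack(E, A)): towers=[B; C; D/A] holding=E
step 2 (putdown(E)): towers=[B; C; D/A; E] holding=-
step 3 (unstack(A, D)): towers=[B; C; D; E] holding=A
step 4 (putdown(A)): towers=[A; B; C; D; E] holding=-
goal check: towers=[A; B; C; D; E] holding=- — reached (length 4, optimal by BFS)

unstack(E, A)
putdown(E)
unstack(A, D)
putdown(A)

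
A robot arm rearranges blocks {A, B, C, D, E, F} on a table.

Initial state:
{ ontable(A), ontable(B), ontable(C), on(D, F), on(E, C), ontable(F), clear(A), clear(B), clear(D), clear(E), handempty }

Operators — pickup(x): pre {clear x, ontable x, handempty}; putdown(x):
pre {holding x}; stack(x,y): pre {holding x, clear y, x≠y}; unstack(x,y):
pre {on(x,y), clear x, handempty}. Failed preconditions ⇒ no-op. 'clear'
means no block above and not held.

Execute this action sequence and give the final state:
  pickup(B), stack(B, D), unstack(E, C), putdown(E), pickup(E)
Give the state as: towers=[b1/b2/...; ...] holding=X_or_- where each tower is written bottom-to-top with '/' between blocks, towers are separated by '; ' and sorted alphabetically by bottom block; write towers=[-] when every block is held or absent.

towers=[A; C; F/D/B] holding=E

step 1 (pickup(B)): towers=[A; C/E; F/D] holding=B
step 2 (stack(B, D)): towers=[A; C/E; F/D/B] holding=-
step 3 (unstack(E, C)): towers=[A; C; F/D/B] holding=E
step 4 (putdown(E)): towers=[A; C; E; F/D/B] holding=-
step 5 (pickup(E)): towers=[A; C; F/D/B] holding=E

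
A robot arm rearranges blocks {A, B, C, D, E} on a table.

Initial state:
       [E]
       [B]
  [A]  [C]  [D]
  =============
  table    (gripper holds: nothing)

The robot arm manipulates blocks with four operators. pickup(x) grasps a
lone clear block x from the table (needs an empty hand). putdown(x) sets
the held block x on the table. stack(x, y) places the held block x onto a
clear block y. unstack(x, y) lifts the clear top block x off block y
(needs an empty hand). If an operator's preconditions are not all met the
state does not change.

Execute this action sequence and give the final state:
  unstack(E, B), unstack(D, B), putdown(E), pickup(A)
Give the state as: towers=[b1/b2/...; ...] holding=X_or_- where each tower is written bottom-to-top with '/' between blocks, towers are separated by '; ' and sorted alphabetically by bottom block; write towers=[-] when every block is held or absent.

towers=[C/B; D; E] holding=A

step 1 (unstack(E, B)): towers=[A; C/B; D] holding=E
step 2 (unstack(D, B)) [no-op]: towers=[A; C/B; D] holding=E
step 3 (putdown(E)): towers=[A; C/B; D; E] holding=-
step 4 (pickup(A)): towers=[C/B; D; E] holding=A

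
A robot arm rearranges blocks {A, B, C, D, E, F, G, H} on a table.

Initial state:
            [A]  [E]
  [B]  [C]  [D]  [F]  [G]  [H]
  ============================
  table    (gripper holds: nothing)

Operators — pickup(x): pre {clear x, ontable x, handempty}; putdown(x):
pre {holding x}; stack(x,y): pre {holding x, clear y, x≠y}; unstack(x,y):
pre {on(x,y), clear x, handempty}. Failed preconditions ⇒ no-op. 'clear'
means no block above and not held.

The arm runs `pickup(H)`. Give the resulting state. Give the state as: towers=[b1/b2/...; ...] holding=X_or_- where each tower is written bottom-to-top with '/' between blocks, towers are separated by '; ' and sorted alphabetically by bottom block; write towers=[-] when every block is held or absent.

before: towers=[B; C; D/A; F/E; G; H] holding=-
pre[pickup(H)]: clear(H) ✓, ontable(H) ✓, handempty ✓
all met → apply pickup(H)
after:  towers=[B; C; D/A; F/E; G] holding=H

towers=[B; C; D/A; F/E; G] holding=H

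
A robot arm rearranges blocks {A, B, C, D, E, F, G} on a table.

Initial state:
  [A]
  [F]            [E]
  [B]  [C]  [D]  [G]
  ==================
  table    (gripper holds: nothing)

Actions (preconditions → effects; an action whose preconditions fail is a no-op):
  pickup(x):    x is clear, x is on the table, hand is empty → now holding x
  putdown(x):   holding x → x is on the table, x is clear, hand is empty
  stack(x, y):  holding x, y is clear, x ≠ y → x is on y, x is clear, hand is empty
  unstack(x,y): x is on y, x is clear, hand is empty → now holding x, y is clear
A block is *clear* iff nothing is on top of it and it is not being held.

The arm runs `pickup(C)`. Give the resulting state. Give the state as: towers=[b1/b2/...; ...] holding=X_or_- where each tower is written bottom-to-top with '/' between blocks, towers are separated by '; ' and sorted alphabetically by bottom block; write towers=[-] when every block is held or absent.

towers=[B/F/A; D; G/E] holding=C

before: towers=[B/F/A; C; D; G/E] holding=-
pre[pickup(C)]: clear(C) ✓, ontable(C) ✓, handempty ✓
all met → apply pickup(C)
after:  towers=[B/F/A; D; G/E] holding=C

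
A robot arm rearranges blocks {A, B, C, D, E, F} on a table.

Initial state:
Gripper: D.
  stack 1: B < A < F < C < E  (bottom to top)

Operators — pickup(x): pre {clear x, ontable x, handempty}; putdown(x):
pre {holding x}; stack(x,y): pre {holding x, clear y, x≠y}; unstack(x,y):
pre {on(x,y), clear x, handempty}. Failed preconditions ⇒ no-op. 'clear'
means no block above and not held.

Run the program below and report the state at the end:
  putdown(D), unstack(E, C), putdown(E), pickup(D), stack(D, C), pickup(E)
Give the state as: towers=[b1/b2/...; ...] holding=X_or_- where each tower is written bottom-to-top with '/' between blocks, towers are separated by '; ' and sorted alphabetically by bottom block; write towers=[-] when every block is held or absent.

step 1 (putdown(D)): towers=[B/A/F/C/E; D] holding=-
step 2 (unstack(E, C)): towers=[B/A/F/C; D] holding=E
step 3 (putdown(E)): towers=[B/A/F/C; D; E] holding=-
step 4 (pickup(D)): towers=[B/A/F/C; E] holding=D
step 5 (stack(D, C)): towers=[B/A/F/C/D; E] holding=-
step 6 (pickup(E)): towers=[B/A/F/C/D] holding=E

towers=[B/A/F/C/D] holding=E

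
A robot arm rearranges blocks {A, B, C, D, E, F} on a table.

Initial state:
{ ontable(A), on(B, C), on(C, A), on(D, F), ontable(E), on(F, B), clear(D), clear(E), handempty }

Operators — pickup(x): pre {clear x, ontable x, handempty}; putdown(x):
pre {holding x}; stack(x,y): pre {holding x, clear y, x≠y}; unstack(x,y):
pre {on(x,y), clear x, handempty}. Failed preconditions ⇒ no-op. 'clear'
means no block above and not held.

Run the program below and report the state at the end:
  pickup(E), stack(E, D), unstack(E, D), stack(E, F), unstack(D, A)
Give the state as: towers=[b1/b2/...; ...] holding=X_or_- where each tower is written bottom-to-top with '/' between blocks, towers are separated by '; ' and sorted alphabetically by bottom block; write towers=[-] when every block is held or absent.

towers=[A/C/B/F/D] holding=E

step 1 (pickup(E)): towers=[A/C/B/F/D] holding=E
step 2 (stack(E, D)): towers=[A/C/B/F/D/E] holding=-
step 3 (unstack(E, D)): towers=[A/C/B/F/D] holding=E
step 4 (stack(E, F)) [no-op]: towers=[A/C/B/F/D] holding=E
step 5 (unstack(D, A)) [no-op]: towers=[A/C/B/F/D] holding=E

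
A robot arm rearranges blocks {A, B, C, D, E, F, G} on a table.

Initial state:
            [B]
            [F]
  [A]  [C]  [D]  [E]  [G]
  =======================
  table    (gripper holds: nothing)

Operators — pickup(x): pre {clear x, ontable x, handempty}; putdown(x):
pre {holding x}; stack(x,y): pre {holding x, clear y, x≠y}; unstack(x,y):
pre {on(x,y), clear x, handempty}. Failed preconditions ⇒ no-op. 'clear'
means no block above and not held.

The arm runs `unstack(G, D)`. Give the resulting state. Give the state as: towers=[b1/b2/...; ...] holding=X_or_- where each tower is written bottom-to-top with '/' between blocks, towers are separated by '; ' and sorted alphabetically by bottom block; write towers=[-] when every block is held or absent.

before: towers=[A; C; D/F/B; E; G] holding=-
pre[unstack(G, D)]: on(G,D) ✗, clear(G) ✓, handempty ✓
on(G,D) unmet → unstack(G, D) is a no-op
after:  towers=[A; C; D/F/B; E; G] holding=-

towers=[A; C; D/F/B; E; G] holding=-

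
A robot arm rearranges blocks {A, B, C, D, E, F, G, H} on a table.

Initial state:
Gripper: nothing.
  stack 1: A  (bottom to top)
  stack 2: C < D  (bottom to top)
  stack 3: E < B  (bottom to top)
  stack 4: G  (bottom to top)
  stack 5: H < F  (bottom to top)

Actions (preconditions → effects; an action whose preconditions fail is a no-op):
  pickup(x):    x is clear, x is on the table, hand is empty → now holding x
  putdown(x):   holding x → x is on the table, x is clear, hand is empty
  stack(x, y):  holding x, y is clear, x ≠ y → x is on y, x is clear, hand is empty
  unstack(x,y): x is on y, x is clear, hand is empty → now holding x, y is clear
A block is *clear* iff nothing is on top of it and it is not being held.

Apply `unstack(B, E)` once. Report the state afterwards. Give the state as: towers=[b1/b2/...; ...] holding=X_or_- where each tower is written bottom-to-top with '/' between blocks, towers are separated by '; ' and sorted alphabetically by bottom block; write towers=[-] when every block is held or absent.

before: towers=[A; C/D; E/B; G; H/F] holding=-
pre[unstack(B, E)]: on(B,E) ok, clear(B) ok, handempty ok
all met → apply unstack(B, E)
after:  towers=[A; C/D; E; G; H/F] holding=B

towers=[A; C/D; E; G; H/F] holding=B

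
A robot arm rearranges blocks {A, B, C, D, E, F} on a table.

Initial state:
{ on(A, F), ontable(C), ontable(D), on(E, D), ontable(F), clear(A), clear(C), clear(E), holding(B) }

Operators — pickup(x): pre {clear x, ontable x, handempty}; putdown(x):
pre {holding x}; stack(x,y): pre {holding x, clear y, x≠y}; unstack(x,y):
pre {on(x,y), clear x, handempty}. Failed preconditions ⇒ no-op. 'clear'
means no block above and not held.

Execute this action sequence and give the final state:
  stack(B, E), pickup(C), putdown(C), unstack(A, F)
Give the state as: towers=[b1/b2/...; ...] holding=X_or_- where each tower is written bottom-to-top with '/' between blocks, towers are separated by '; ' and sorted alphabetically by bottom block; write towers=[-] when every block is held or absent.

step 1 (stack(B, E)): towers=[C; D/E/B; F/A] holding=-
step 2 (pickup(C)): towers=[D/E/B; F/A] holding=C
step 3 (putdown(C)): towers=[C; D/E/B; F/A] holding=-
step 4 (unstack(A, F)): towers=[C; D/E/B; F] holding=A

towers=[C; D/E/B; F] holding=A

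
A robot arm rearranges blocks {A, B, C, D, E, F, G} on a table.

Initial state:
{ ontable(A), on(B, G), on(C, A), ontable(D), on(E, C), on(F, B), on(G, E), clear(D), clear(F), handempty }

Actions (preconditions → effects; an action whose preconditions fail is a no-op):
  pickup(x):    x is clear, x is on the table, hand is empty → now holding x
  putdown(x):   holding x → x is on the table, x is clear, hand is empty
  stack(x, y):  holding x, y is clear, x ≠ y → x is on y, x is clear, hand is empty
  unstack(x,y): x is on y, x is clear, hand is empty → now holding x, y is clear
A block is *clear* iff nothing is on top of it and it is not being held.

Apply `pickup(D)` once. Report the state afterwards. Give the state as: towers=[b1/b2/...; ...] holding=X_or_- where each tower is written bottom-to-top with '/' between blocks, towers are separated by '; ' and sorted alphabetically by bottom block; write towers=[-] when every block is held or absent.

before: towers=[A/C/E/G/B/F; D] holding=-
pre[pickup(D)]: clear(D) ok, ontable(D) ok, handempty ok
all met → apply pickup(D)
after:  towers=[A/C/E/G/B/F] holding=D

towers=[A/C/E/G/B/F] holding=D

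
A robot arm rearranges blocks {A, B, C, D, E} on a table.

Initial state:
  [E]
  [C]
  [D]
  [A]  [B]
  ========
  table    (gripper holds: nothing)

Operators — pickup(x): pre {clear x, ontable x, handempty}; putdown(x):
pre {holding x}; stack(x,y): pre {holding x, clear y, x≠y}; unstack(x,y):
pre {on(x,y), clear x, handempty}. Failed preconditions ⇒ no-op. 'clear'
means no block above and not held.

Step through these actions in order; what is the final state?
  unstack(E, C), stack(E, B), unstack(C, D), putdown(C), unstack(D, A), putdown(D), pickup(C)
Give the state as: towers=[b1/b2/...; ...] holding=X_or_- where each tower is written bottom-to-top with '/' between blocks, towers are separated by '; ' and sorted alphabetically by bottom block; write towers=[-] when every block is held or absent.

towers=[A; B/E; D] holding=C

step 1 (unstack(E, C)): towers=[A/D/C; B] holding=E
step 2 (stack(E, B)): towers=[A/D/C; B/E] holding=-
step 3 (unstack(C, D)): towers=[A/D; B/E] holding=C
step 4 (putdown(C)): towers=[A/D; B/E; C] holding=-
step 5 (unstack(D, A)): towers=[A; B/E; C] holding=D
step 6 (putdown(D)): towers=[A; B/E; C; D] holding=-
step 7 (pickup(C)): towers=[A; B/E; D] holding=C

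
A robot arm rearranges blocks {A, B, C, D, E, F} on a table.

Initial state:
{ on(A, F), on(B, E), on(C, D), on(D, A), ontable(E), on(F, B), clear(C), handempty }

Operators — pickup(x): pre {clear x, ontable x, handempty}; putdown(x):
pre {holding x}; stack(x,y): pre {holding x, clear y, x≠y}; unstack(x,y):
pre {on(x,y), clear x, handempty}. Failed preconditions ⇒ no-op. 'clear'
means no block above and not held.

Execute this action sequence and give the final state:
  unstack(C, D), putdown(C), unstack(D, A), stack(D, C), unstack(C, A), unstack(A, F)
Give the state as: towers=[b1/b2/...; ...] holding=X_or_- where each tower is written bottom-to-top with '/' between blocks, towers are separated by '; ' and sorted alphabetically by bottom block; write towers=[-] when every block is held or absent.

towers=[C/D; E/B/F] holding=A

step 1 (unstack(C, D)): towers=[E/B/F/A/D] holding=C
step 2 (putdown(C)): towers=[C; E/B/F/A/D] holding=-
step 3 (unstack(D, A)): towers=[C; E/B/F/A] holding=D
step 4 (stack(D, C)): towers=[C/D; E/B/F/A] holding=-
step 5 (unstack(C, A)) [no-op]: towers=[C/D; E/B/F/A] holding=-
step 6 (unstack(A, F)): towers=[C/D; E/B/F] holding=A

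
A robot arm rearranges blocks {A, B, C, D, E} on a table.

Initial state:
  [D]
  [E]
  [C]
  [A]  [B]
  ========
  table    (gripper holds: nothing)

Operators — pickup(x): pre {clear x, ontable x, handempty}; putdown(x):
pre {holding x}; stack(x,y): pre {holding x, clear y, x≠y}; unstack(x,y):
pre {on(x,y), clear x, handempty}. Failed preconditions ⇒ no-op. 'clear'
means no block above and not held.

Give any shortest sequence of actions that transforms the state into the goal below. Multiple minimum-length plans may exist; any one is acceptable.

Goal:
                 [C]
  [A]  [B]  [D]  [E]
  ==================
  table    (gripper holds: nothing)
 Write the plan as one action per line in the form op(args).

step 1 (unstack(D, E)): towers=[A/C/E; B] holding=D
step 2 (putdown(D)): towers=[A/C/E; B; D] holding=-
step 3 (unstack(E, C)): towers=[A/C; B; D] holding=E
step 4 (putdown(E)): towers=[A/C; B; D; E] holding=-
step 5 (unstack(C, A)): towers=[A; B; D; E] holding=C
step 6 (stack(C, E)): towers=[A; B; D; E/C] holding=-
goal check: towers=[A; B; D; E/C] holding=- — reached (length 6, optimal by BFS)

unstack(D, E)
putdown(D)
unstack(E, C)
putdown(E)
unstack(C, A)
stack(C, E)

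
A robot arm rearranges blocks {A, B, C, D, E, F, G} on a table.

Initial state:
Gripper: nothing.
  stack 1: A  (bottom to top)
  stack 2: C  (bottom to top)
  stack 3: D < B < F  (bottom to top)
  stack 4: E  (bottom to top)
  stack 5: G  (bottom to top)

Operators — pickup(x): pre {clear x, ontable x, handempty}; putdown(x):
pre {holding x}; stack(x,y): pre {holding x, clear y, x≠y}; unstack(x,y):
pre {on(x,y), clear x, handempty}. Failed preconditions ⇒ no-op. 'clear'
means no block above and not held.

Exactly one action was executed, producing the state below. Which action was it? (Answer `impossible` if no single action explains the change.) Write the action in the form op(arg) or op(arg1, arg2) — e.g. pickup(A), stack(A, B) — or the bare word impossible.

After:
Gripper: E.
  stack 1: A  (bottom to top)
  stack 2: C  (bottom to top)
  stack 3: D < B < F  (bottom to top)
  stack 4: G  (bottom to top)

target: towers=[A; C; D/B/F; G] holding=E
     unstack(F, B) → towers=[A; C; D/B; E; G] holding=F
         pickup(G) → towers=[A; C; D/B/F; E] holding=G
         pickup(A) → towers=[C; D/B/F; E; G] holding=A
         pickup(E) → towers=[A; C; D/B/F; G] holding=E  ← match
         pickup(C) → towers=[A; D/B/F; E; G] holding=C

pickup(E)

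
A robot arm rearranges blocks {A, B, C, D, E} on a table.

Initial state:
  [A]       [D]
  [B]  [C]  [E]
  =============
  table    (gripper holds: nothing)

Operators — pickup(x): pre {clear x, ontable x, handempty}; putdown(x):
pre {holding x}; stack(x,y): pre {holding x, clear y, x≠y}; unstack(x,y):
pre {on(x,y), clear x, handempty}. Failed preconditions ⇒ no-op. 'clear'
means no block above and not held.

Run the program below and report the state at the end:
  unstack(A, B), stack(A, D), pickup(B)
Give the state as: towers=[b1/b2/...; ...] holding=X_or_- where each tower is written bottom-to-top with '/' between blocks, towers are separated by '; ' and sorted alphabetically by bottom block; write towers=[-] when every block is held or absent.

step 1 (unstack(A, B)): towers=[B; C; E/D] holding=A
step 2 (stack(A, D)): towers=[B; C; E/D/A] holding=-
step 3 (pickup(B)): towers=[C; E/D/A] holding=B

towers=[C; E/D/A] holding=B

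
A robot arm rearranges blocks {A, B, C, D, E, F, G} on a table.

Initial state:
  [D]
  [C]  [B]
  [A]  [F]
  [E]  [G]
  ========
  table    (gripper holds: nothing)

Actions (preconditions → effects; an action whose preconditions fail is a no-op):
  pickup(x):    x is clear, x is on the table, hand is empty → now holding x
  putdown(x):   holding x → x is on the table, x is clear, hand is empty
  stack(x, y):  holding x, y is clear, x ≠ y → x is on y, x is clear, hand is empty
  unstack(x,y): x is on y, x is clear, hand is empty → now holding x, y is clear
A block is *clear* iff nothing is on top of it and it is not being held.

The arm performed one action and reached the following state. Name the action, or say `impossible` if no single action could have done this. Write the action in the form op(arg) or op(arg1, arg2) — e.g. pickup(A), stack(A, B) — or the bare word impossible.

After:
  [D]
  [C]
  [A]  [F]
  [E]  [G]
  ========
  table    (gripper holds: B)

target: towers=[E/A/C/D; G/F] holding=B
     unstack(B, F) → towers=[E/A/C/D; G/F] holding=B  ← match
     unstack(D, C) → towers=[E/A/C; G/F/B] holding=D

unstack(B, F)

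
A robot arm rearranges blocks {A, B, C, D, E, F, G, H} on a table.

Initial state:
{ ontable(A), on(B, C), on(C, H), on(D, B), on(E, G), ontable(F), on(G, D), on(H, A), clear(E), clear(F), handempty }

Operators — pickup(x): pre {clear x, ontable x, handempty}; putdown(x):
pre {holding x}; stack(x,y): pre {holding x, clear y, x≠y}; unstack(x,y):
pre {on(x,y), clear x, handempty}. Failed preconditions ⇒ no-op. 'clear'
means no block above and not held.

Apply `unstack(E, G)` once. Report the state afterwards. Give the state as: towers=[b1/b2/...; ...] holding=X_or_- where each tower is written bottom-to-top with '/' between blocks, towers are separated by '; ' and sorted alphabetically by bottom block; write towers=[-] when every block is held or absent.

before: towers=[A/H/C/B/D/G/E; F] holding=-
pre[unstack(E, G)]: on(E,G) ok, clear(E) ok, handempty ok
all met → apply unstack(E, G)
after:  towers=[A/H/C/B/D/G; F] holding=E

towers=[A/H/C/B/D/G; F] holding=E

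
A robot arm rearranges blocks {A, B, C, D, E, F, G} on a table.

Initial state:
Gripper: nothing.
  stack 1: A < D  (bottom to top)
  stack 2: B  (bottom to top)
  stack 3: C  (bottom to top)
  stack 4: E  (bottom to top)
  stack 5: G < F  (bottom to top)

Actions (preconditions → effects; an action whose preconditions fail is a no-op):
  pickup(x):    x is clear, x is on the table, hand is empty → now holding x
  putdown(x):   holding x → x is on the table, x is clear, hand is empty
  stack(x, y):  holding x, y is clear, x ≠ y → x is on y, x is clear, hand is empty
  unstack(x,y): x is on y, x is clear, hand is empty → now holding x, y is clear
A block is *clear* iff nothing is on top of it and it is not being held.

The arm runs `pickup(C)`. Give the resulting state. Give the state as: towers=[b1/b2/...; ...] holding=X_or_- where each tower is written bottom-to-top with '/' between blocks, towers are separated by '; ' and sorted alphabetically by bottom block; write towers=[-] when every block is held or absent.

towers=[A/D; B; E; G/F] holding=C

before: towers=[A/D; B; C; E; G/F] holding=-
pre[pickup(C)]: clear(C) ✓, ontable(C) ✓, handempty ✓
all met → apply pickup(C)
after:  towers=[A/D; B; E; G/F] holding=C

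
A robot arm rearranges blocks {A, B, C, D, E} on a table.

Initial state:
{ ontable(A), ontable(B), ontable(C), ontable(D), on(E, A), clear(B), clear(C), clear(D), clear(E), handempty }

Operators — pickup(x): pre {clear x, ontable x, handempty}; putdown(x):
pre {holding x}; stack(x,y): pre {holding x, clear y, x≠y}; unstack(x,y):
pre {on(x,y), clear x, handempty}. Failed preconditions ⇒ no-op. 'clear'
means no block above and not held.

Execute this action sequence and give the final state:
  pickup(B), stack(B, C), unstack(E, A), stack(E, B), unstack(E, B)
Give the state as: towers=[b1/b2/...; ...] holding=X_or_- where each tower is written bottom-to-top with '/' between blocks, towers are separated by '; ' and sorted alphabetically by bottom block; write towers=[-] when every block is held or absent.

towers=[A; C/B; D] holding=E

step 1 (pickup(B)): towers=[A/E; C; D] holding=B
step 2 (stack(B, C)): towers=[A/E; C/B; D] holding=-
step 3 (unstack(E, A)): towers=[A; C/B; D] holding=E
step 4 (stack(E, B)): towers=[A; C/B/E; D] holding=-
step 5 (unstack(E, B)): towers=[A; C/B; D] holding=E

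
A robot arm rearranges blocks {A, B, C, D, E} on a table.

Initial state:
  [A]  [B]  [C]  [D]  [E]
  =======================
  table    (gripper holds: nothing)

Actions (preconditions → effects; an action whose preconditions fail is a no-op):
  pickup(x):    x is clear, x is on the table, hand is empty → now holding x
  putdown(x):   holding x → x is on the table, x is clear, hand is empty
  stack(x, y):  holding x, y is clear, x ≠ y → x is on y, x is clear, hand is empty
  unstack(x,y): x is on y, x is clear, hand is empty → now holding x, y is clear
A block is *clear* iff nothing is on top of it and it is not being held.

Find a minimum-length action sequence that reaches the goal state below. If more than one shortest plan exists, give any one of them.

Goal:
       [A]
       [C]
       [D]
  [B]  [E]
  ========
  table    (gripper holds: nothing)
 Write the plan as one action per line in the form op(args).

pickup(D)
stack(D, E)
pickup(C)
stack(C, D)
pickup(A)
stack(A, C)

step 1 (pickup(D)): towers=[A; B; C; E] holding=D
step 2 (stack(D, E)): towers=[A; B; C; E/D] holding=-
step 3 (pickup(C)): towers=[A; B; E/D] holding=C
step 4 (stack(C, D)): towers=[A; B; E/D/C] holding=-
step 5 (pickup(A)): towers=[B; E/D/C] holding=A
step 6 (stack(A, C)): towers=[B; E/D/C/A] holding=-
goal check: towers=[B; E/D/C/A] holding=- — reached (length 6, optimal by BFS)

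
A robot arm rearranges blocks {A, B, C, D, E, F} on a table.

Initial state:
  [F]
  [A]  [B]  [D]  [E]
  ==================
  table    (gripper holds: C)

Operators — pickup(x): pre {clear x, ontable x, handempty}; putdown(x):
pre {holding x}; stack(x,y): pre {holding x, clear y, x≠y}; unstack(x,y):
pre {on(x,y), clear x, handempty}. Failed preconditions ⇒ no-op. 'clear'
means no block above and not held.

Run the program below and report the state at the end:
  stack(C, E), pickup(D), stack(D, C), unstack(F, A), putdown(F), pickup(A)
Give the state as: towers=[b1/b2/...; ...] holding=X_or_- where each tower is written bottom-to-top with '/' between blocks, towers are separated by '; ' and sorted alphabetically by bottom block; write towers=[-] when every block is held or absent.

step 1 (stack(C, E)): towers=[A/F; B; D; E/C] holding=-
step 2 (pickup(D)): towers=[A/F; B; E/C] holding=D
step 3 (stack(D, C)): towers=[A/F; B; E/C/D] holding=-
step 4 (unstack(F, A)): towers=[A; B; E/C/D] holding=F
step 5 (putdown(F)): towers=[A; B; E/C/D; F] holding=-
step 6 (pickup(A)): towers=[B; E/C/D; F] holding=A

towers=[B; E/C/D; F] holding=A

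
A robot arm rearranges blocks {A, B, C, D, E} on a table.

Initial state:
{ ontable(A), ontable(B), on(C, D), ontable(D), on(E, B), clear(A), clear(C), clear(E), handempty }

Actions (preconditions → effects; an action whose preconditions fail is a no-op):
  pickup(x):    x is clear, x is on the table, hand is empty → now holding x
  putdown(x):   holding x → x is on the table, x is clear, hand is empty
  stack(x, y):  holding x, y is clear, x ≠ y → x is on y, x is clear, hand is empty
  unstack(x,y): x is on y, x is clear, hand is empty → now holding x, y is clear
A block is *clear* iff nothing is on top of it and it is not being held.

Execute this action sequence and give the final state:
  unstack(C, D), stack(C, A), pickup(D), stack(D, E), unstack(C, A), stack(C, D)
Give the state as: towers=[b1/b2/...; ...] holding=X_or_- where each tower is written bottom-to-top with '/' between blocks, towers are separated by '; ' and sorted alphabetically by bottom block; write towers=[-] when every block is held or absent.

step 1 (unstack(C, D)): towers=[A; B/E; D] holding=C
step 2 (stack(C, A)): towers=[A/C; B/E; D] holding=-
step 3 (pickup(D)): towers=[A/C; B/E] holding=D
step 4 (stack(D, E)): towers=[A/C; B/E/D] holding=-
step 5 (unstack(C, A)): towers=[A; B/E/D] holding=C
step 6 (stack(C, D)): towers=[A; B/E/D/C] holding=-

towers=[A; B/E/D/C] holding=-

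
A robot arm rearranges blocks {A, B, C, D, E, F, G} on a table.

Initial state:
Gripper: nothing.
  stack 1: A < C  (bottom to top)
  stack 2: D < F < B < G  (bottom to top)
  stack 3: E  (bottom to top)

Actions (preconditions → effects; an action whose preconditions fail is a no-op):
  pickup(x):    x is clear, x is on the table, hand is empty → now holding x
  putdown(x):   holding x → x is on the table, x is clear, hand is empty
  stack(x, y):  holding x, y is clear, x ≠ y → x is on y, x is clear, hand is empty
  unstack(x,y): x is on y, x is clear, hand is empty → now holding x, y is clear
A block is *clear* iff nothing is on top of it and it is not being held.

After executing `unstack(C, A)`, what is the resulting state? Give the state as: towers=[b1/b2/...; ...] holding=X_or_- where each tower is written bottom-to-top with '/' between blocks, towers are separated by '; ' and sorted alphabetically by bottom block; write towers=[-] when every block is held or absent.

before: towers=[A/C; D/F/B/G; E] holding=-
pre[unstack(C, A)]: on(C,A) ✓, clear(C) ✓, handempty ✓
all met → apply unstack(C, A)
after:  towers=[A; D/F/B/G; E] holding=C

towers=[A; D/F/B/G; E] holding=C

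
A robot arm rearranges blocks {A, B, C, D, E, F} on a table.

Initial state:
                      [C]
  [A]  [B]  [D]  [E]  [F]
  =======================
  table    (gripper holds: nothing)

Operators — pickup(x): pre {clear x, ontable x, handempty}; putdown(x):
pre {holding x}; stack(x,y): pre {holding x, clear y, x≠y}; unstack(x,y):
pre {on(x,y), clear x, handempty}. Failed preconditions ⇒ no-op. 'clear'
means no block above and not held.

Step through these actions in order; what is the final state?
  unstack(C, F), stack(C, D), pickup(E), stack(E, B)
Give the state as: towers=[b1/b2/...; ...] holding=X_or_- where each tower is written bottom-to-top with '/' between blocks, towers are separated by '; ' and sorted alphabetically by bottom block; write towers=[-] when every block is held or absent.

step 1 (unstack(C, F)): towers=[A; B; D; E; F] holding=C
step 2 (stack(C, D)): towers=[A; B; D/C; E; F] holding=-
step 3 (pickup(E)): towers=[A; B; D/C; F] holding=E
step 4 (stack(E, B)): towers=[A; B/E; D/C; F] holding=-

towers=[A; B/E; D/C; F] holding=-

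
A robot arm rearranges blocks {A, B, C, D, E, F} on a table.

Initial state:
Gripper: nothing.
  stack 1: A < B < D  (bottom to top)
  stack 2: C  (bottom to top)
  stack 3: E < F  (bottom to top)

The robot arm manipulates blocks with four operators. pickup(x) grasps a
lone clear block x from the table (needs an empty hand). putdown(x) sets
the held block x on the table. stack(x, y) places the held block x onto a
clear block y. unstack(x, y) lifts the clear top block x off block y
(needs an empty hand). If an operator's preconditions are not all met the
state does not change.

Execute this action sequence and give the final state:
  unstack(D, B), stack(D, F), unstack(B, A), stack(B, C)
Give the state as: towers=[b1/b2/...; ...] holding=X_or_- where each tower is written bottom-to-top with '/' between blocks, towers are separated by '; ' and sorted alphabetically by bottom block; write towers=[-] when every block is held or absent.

step 1 (unstack(D, B)): towers=[A/B; C; E/F] holding=D
step 2 (stack(D, F)): towers=[A/B; C; E/F/D] holding=-
step 3 (unstack(B, A)): towers=[A; C; E/F/D] holding=B
step 4 (stack(B, C)): towers=[A; C/B; E/F/D] holding=-

towers=[A; C/B; E/F/D] holding=-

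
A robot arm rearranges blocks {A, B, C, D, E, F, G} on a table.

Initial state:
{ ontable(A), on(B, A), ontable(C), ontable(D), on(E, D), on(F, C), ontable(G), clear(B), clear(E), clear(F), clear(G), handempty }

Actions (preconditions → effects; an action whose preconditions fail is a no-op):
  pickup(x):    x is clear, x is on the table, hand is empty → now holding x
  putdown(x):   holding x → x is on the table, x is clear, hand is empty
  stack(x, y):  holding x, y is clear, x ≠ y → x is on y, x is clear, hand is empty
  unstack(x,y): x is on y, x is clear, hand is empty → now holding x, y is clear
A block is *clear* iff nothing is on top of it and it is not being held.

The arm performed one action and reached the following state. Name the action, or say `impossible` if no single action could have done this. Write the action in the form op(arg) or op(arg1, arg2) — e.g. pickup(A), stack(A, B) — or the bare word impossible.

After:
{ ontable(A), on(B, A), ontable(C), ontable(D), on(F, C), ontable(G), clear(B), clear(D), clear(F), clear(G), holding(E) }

target: towers=[A/B; C/F; D; G] holding=E
     unstack(B, A) → towers=[A; C/F; D/E; G] holding=B
     unstack(F, C) → towers=[A/B; C; D/E; G] holding=F
         pickup(G) → towers=[A/B; C/F; D/E] holding=G
     unstack(E, D) → towers=[A/B; C/F; D; G] holding=E  ← match

unstack(E, D)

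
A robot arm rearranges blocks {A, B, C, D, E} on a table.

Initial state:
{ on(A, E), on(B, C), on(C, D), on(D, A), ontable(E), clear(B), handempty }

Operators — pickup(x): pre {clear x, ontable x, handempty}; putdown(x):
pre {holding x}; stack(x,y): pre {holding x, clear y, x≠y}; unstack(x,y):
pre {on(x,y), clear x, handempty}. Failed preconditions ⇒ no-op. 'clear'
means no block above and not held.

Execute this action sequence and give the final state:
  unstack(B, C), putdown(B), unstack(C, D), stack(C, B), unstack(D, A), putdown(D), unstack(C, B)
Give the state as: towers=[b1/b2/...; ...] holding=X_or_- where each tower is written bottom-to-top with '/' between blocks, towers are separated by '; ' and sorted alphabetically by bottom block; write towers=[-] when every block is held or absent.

step 1 (unstack(B, C)): towers=[E/A/D/C] holding=B
step 2 (putdown(B)): towers=[B; E/A/D/C] holding=-
step 3 (unstack(C, D)): towers=[B; E/A/D] holding=C
step 4 (stack(C, B)): towers=[B/C; E/A/D] holding=-
step 5 (unstack(D, A)): towers=[B/C; E/A] holding=D
step 6 (putdown(D)): towers=[B/C; D; E/A] holding=-
step 7 (unstack(C, B)): towers=[B; D; E/A] holding=C

towers=[B; D; E/A] holding=C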